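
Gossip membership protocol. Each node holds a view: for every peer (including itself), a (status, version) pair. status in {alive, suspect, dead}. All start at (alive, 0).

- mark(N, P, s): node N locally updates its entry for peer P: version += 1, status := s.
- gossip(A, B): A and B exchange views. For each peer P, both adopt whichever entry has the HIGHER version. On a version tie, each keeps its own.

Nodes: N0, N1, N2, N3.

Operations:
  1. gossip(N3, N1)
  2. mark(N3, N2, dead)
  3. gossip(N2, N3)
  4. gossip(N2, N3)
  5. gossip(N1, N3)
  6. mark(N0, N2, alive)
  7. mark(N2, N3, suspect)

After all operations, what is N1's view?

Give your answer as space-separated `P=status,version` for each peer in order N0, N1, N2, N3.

Answer: N0=alive,0 N1=alive,0 N2=dead,1 N3=alive,0

Derivation:
Op 1: gossip N3<->N1 -> N3.N0=(alive,v0) N3.N1=(alive,v0) N3.N2=(alive,v0) N3.N3=(alive,v0) | N1.N0=(alive,v0) N1.N1=(alive,v0) N1.N2=(alive,v0) N1.N3=(alive,v0)
Op 2: N3 marks N2=dead -> (dead,v1)
Op 3: gossip N2<->N3 -> N2.N0=(alive,v0) N2.N1=(alive,v0) N2.N2=(dead,v1) N2.N3=(alive,v0) | N3.N0=(alive,v0) N3.N1=(alive,v0) N3.N2=(dead,v1) N3.N3=(alive,v0)
Op 4: gossip N2<->N3 -> N2.N0=(alive,v0) N2.N1=(alive,v0) N2.N2=(dead,v1) N2.N3=(alive,v0) | N3.N0=(alive,v0) N3.N1=(alive,v0) N3.N2=(dead,v1) N3.N3=(alive,v0)
Op 5: gossip N1<->N3 -> N1.N0=(alive,v0) N1.N1=(alive,v0) N1.N2=(dead,v1) N1.N3=(alive,v0) | N3.N0=(alive,v0) N3.N1=(alive,v0) N3.N2=(dead,v1) N3.N3=(alive,v0)
Op 6: N0 marks N2=alive -> (alive,v1)
Op 7: N2 marks N3=suspect -> (suspect,v1)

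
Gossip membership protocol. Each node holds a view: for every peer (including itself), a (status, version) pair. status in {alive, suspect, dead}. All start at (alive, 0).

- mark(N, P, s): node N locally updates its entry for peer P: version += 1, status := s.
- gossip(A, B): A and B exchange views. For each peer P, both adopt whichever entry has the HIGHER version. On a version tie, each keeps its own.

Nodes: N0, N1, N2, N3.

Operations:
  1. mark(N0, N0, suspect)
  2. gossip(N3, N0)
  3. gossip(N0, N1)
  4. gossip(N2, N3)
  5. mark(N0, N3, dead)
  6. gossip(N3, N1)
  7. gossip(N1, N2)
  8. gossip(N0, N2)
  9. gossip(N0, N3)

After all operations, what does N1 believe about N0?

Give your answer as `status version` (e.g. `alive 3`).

Answer: suspect 1

Derivation:
Op 1: N0 marks N0=suspect -> (suspect,v1)
Op 2: gossip N3<->N0 -> N3.N0=(suspect,v1) N3.N1=(alive,v0) N3.N2=(alive,v0) N3.N3=(alive,v0) | N0.N0=(suspect,v1) N0.N1=(alive,v0) N0.N2=(alive,v0) N0.N3=(alive,v0)
Op 3: gossip N0<->N1 -> N0.N0=(suspect,v1) N0.N1=(alive,v0) N0.N2=(alive,v0) N0.N3=(alive,v0) | N1.N0=(suspect,v1) N1.N1=(alive,v0) N1.N2=(alive,v0) N1.N3=(alive,v0)
Op 4: gossip N2<->N3 -> N2.N0=(suspect,v1) N2.N1=(alive,v0) N2.N2=(alive,v0) N2.N3=(alive,v0) | N3.N0=(suspect,v1) N3.N1=(alive,v0) N3.N2=(alive,v0) N3.N3=(alive,v0)
Op 5: N0 marks N3=dead -> (dead,v1)
Op 6: gossip N3<->N1 -> N3.N0=(suspect,v1) N3.N1=(alive,v0) N3.N2=(alive,v0) N3.N3=(alive,v0) | N1.N0=(suspect,v1) N1.N1=(alive,v0) N1.N2=(alive,v0) N1.N3=(alive,v0)
Op 7: gossip N1<->N2 -> N1.N0=(suspect,v1) N1.N1=(alive,v0) N1.N2=(alive,v0) N1.N3=(alive,v0) | N2.N0=(suspect,v1) N2.N1=(alive,v0) N2.N2=(alive,v0) N2.N3=(alive,v0)
Op 8: gossip N0<->N2 -> N0.N0=(suspect,v1) N0.N1=(alive,v0) N0.N2=(alive,v0) N0.N3=(dead,v1) | N2.N0=(suspect,v1) N2.N1=(alive,v0) N2.N2=(alive,v0) N2.N3=(dead,v1)
Op 9: gossip N0<->N3 -> N0.N0=(suspect,v1) N0.N1=(alive,v0) N0.N2=(alive,v0) N0.N3=(dead,v1) | N3.N0=(suspect,v1) N3.N1=(alive,v0) N3.N2=(alive,v0) N3.N3=(dead,v1)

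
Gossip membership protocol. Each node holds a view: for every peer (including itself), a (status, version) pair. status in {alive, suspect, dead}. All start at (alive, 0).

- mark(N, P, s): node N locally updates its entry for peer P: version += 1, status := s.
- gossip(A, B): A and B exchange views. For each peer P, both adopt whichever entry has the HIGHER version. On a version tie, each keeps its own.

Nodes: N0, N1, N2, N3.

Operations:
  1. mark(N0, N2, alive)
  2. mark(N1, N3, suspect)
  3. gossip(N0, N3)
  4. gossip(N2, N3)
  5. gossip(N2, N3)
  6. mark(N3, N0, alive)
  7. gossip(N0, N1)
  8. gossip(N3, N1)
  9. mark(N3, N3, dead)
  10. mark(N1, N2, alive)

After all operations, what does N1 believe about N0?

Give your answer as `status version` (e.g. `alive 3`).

Answer: alive 1

Derivation:
Op 1: N0 marks N2=alive -> (alive,v1)
Op 2: N1 marks N3=suspect -> (suspect,v1)
Op 3: gossip N0<->N3 -> N0.N0=(alive,v0) N0.N1=(alive,v0) N0.N2=(alive,v1) N0.N3=(alive,v0) | N3.N0=(alive,v0) N3.N1=(alive,v0) N3.N2=(alive,v1) N3.N3=(alive,v0)
Op 4: gossip N2<->N3 -> N2.N0=(alive,v0) N2.N1=(alive,v0) N2.N2=(alive,v1) N2.N3=(alive,v0) | N3.N0=(alive,v0) N3.N1=(alive,v0) N3.N2=(alive,v1) N3.N3=(alive,v0)
Op 5: gossip N2<->N3 -> N2.N0=(alive,v0) N2.N1=(alive,v0) N2.N2=(alive,v1) N2.N3=(alive,v0) | N3.N0=(alive,v0) N3.N1=(alive,v0) N3.N2=(alive,v1) N3.N3=(alive,v0)
Op 6: N3 marks N0=alive -> (alive,v1)
Op 7: gossip N0<->N1 -> N0.N0=(alive,v0) N0.N1=(alive,v0) N0.N2=(alive,v1) N0.N3=(suspect,v1) | N1.N0=(alive,v0) N1.N1=(alive,v0) N1.N2=(alive,v1) N1.N3=(suspect,v1)
Op 8: gossip N3<->N1 -> N3.N0=(alive,v1) N3.N1=(alive,v0) N3.N2=(alive,v1) N3.N3=(suspect,v1) | N1.N0=(alive,v1) N1.N1=(alive,v0) N1.N2=(alive,v1) N1.N3=(suspect,v1)
Op 9: N3 marks N3=dead -> (dead,v2)
Op 10: N1 marks N2=alive -> (alive,v2)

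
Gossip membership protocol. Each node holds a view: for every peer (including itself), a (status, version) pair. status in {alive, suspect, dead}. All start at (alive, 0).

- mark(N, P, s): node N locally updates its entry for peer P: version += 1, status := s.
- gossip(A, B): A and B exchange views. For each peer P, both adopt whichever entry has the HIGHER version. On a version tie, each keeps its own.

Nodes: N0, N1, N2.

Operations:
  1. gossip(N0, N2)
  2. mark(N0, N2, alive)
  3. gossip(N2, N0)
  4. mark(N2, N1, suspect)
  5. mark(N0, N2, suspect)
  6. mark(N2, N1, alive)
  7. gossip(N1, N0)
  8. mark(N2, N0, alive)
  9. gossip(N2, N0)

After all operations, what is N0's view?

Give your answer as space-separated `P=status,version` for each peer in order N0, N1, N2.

Op 1: gossip N0<->N2 -> N0.N0=(alive,v0) N0.N1=(alive,v0) N0.N2=(alive,v0) | N2.N0=(alive,v0) N2.N1=(alive,v0) N2.N2=(alive,v0)
Op 2: N0 marks N2=alive -> (alive,v1)
Op 3: gossip N2<->N0 -> N2.N0=(alive,v0) N2.N1=(alive,v0) N2.N2=(alive,v1) | N0.N0=(alive,v0) N0.N1=(alive,v0) N0.N2=(alive,v1)
Op 4: N2 marks N1=suspect -> (suspect,v1)
Op 5: N0 marks N2=suspect -> (suspect,v2)
Op 6: N2 marks N1=alive -> (alive,v2)
Op 7: gossip N1<->N0 -> N1.N0=(alive,v0) N1.N1=(alive,v0) N1.N2=(suspect,v2) | N0.N0=(alive,v0) N0.N1=(alive,v0) N0.N2=(suspect,v2)
Op 8: N2 marks N0=alive -> (alive,v1)
Op 9: gossip N2<->N0 -> N2.N0=(alive,v1) N2.N1=(alive,v2) N2.N2=(suspect,v2) | N0.N0=(alive,v1) N0.N1=(alive,v2) N0.N2=(suspect,v2)

Answer: N0=alive,1 N1=alive,2 N2=suspect,2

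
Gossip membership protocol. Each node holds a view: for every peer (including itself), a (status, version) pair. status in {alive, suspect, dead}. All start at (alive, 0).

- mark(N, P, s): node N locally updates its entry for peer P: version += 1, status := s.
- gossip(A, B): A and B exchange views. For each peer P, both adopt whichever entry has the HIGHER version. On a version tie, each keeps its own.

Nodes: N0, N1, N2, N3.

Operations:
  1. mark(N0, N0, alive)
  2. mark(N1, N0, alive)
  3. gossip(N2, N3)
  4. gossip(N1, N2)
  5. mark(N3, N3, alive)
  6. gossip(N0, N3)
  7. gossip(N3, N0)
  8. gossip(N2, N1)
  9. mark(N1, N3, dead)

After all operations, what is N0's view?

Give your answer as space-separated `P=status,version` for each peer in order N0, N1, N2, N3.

Op 1: N0 marks N0=alive -> (alive,v1)
Op 2: N1 marks N0=alive -> (alive,v1)
Op 3: gossip N2<->N3 -> N2.N0=(alive,v0) N2.N1=(alive,v0) N2.N2=(alive,v0) N2.N3=(alive,v0) | N3.N0=(alive,v0) N3.N1=(alive,v0) N3.N2=(alive,v0) N3.N3=(alive,v0)
Op 4: gossip N1<->N2 -> N1.N0=(alive,v1) N1.N1=(alive,v0) N1.N2=(alive,v0) N1.N3=(alive,v0) | N2.N0=(alive,v1) N2.N1=(alive,v0) N2.N2=(alive,v0) N2.N3=(alive,v0)
Op 5: N3 marks N3=alive -> (alive,v1)
Op 6: gossip N0<->N3 -> N0.N0=(alive,v1) N0.N1=(alive,v0) N0.N2=(alive,v0) N0.N3=(alive,v1) | N3.N0=(alive,v1) N3.N1=(alive,v0) N3.N2=(alive,v0) N3.N3=(alive,v1)
Op 7: gossip N3<->N0 -> N3.N0=(alive,v1) N3.N1=(alive,v0) N3.N2=(alive,v0) N3.N3=(alive,v1) | N0.N0=(alive,v1) N0.N1=(alive,v0) N0.N2=(alive,v0) N0.N3=(alive,v1)
Op 8: gossip N2<->N1 -> N2.N0=(alive,v1) N2.N1=(alive,v0) N2.N2=(alive,v0) N2.N3=(alive,v0) | N1.N0=(alive,v1) N1.N1=(alive,v0) N1.N2=(alive,v0) N1.N3=(alive,v0)
Op 9: N1 marks N3=dead -> (dead,v1)

Answer: N0=alive,1 N1=alive,0 N2=alive,0 N3=alive,1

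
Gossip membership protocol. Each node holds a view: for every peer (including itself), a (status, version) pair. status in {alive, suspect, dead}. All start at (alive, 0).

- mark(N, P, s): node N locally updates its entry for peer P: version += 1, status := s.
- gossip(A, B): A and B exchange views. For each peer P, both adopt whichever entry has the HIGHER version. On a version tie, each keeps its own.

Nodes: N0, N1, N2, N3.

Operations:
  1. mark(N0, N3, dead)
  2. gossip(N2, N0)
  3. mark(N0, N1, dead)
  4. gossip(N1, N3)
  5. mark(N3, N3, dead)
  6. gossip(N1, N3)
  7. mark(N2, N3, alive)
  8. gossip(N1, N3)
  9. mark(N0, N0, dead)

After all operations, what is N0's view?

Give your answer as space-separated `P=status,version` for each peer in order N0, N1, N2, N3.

Op 1: N0 marks N3=dead -> (dead,v1)
Op 2: gossip N2<->N0 -> N2.N0=(alive,v0) N2.N1=(alive,v0) N2.N2=(alive,v0) N2.N3=(dead,v1) | N0.N0=(alive,v0) N0.N1=(alive,v0) N0.N2=(alive,v0) N0.N3=(dead,v1)
Op 3: N0 marks N1=dead -> (dead,v1)
Op 4: gossip N1<->N3 -> N1.N0=(alive,v0) N1.N1=(alive,v0) N1.N2=(alive,v0) N1.N3=(alive,v0) | N3.N0=(alive,v0) N3.N1=(alive,v0) N3.N2=(alive,v0) N3.N3=(alive,v0)
Op 5: N3 marks N3=dead -> (dead,v1)
Op 6: gossip N1<->N3 -> N1.N0=(alive,v0) N1.N1=(alive,v0) N1.N2=(alive,v0) N1.N3=(dead,v1) | N3.N0=(alive,v0) N3.N1=(alive,v0) N3.N2=(alive,v0) N3.N3=(dead,v1)
Op 7: N2 marks N3=alive -> (alive,v2)
Op 8: gossip N1<->N3 -> N1.N0=(alive,v0) N1.N1=(alive,v0) N1.N2=(alive,v0) N1.N3=(dead,v1) | N3.N0=(alive,v0) N3.N1=(alive,v0) N3.N2=(alive,v0) N3.N3=(dead,v1)
Op 9: N0 marks N0=dead -> (dead,v1)

Answer: N0=dead,1 N1=dead,1 N2=alive,0 N3=dead,1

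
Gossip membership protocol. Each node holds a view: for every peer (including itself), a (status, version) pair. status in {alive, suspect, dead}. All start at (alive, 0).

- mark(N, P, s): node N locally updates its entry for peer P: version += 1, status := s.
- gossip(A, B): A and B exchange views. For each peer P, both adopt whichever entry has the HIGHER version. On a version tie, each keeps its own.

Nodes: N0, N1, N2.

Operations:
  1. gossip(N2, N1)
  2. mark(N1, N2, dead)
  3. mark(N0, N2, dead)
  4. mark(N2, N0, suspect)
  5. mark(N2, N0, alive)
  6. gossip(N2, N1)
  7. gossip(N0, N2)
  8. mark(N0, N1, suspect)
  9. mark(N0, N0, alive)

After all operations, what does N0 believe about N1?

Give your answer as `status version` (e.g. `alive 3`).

Op 1: gossip N2<->N1 -> N2.N0=(alive,v0) N2.N1=(alive,v0) N2.N2=(alive,v0) | N1.N0=(alive,v0) N1.N1=(alive,v0) N1.N2=(alive,v0)
Op 2: N1 marks N2=dead -> (dead,v1)
Op 3: N0 marks N2=dead -> (dead,v1)
Op 4: N2 marks N0=suspect -> (suspect,v1)
Op 5: N2 marks N0=alive -> (alive,v2)
Op 6: gossip N2<->N1 -> N2.N0=(alive,v2) N2.N1=(alive,v0) N2.N2=(dead,v1) | N1.N0=(alive,v2) N1.N1=(alive,v0) N1.N2=(dead,v1)
Op 7: gossip N0<->N2 -> N0.N0=(alive,v2) N0.N1=(alive,v0) N0.N2=(dead,v1) | N2.N0=(alive,v2) N2.N1=(alive,v0) N2.N2=(dead,v1)
Op 8: N0 marks N1=suspect -> (suspect,v1)
Op 9: N0 marks N0=alive -> (alive,v3)

Answer: suspect 1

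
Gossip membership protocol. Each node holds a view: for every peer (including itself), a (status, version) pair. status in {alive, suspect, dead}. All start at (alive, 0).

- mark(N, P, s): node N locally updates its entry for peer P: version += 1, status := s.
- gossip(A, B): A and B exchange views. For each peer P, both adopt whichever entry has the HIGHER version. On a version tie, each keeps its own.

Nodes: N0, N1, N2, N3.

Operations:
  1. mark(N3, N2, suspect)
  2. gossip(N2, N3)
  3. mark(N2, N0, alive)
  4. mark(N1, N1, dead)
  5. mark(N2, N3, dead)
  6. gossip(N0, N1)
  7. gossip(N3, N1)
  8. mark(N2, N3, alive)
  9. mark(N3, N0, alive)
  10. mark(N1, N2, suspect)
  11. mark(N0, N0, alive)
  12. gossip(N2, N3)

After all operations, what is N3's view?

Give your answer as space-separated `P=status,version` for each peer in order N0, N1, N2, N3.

Answer: N0=alive,1 N1=dead,1 N2=suspect,1 N3=alive,2

Derivation:
Op 1: N3 marks N2=suspect -> (suspect,v1)
Op 2: gossip N2<->N3 -> N2.N0=(alive,v0) N2.N1=(alive,v0) N2.N2=(suspect,v1) N2.N3=(alive,v0) | N3.N0=(alive,v0) N3.N1=(alive,v0) N3.N2=(suspect,v1) N3.N3=(alive,v0)
Op 3: N2 marks N0=alive -> (alive,v1)
Op 4: N1 marks N1=dead -> (dead,v1)
Op 5: N2 marks N3=dead -> (dead,v1)
Op 6: gossip N0<->N1 -> N0.N0=(alive,v0) N0.N1=(dead,v1) N0.N2=(alive,v0) N0.N3=(alive,v0) | N1.N0=(alive,v0) N1.N1=(dead,v1) N1.N2=(alive,v0) N1.N3=(alive,v0)
Op 7: gossip N3<->N1 -> N3.N0=(alive,v0) N3.N1=(dead,v1) N3.N2=(suspect,v1) N3.N3=(alive,v0) | N1.N0=(alive,v0) N1.N1=(dead,v1) N1.N2=(suspect,v1) N1.N3=(alive,v0)
Op 8: N2 marks N3=alive -> (alive,v2)
Op 9: N3 marks N0=alive -> (alive,v1)
Op 10: N1 marks N2=suspect -> (suspect,v2)
Op 11: N0 marks N0=alive -> (alive,v1)
Op 12: gossip N2<->N3 -> N2.N0=(alive,v1) N2.N1=(dead,v1) N2.N2=(suspect,v1) N2.N3=(alive,v2) | N3.N0=(alive,v1) N3.N1=(dead,v1) N3.N2=(suspect,v1) N3.N3=(alive,v2)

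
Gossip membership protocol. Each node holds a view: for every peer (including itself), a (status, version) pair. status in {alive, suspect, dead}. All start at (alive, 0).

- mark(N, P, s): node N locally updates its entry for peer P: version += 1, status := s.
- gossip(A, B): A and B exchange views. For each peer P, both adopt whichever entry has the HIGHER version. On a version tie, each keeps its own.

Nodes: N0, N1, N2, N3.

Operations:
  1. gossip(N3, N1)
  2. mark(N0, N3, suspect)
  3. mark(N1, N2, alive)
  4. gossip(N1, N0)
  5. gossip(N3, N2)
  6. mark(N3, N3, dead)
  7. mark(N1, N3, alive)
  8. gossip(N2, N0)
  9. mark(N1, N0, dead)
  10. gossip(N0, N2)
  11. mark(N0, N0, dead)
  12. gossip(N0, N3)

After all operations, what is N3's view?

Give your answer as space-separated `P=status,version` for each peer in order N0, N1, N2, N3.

Answer: N0=dead,1 N1=alive,0 N2=alive,1 N3=dead,1

Derivation:
Op 1: gossip N3<->N1 -> N3.N0=(alive,v0) N3.N1=(alive,v0) N3.N2=(alive,v0) N3.N3=(alive,v0) | N1.N0=(alive,v0) N1.N1=(alive,v0) N1.N2=(alive,v0) N1.N3=(alive,v0)
Op 2: N0 marks N3=suspect -> (suspect,v1)
Op 3: N1 marks N2=alive -> (alive,v1)
Op 4: gossip N1<->N0 -> N1.N0=(alive,v0) N1.N1=(alive,v0) N1.N2=(alive,v1) N1.N3=(suspect,v1) | N0.N0=(alive,v0) N0.N1=(alive,v0) N0.N2=(alive,v1) N0.N3=(suspect,v1)
Op 5: gossip N3<->N2 -> N3.N0=(alive,v0) N3.N1=(alive,v0) N3.N2=(alive,v0) N3.N3=(alive,v0) | N2.N0=(alive,v0) N2.N1=(alive,v0) N2.N2=(alive,v0) N2.N3=(alive,v0)
Op 6: N3 marks N3=dead -> (dead,v1)
Op 7: N1 marks N3=alive -> (alive,v2)
Op 8: gossip N2<->N0 -> N2.N0=(alive,v0) N2.N1=(alive,v0) N2.N2=(alive,v1) N2.N3=(suspect,v1) | N0.N0=(alive,v0) N0.N1=(alive,v0) N0.N2=(alive,v1) N0.N3=(suspect,v1)
Op 9: N1 marks N0=dead -> (dead,v1)
Op 10: gossip N0<->N2 -> N0.N0=(alive,v0) N0.N1=(alive,v0) N0.N2=(alive,v1) N0.N3=(suspect,v1) | N2.N0=(alive,v0) N2.N1=(alive,v0) N2.N2=(alive,v1) N2.N3=(suspect,v1)
Op 11: N0 marks N0=dead -> (dead,v1)
Op 12: gossip N0<->N3 -> N0.N0=(dead,v1) N0.N1=(alive,v0) N0.N2=(alive,v1) N0.N3=(suspect,v1) | N3.N0=(dead,v1) N3.N1=(alive,v0) N3.N2=(alive,v1) N3.N3=(dead,v1)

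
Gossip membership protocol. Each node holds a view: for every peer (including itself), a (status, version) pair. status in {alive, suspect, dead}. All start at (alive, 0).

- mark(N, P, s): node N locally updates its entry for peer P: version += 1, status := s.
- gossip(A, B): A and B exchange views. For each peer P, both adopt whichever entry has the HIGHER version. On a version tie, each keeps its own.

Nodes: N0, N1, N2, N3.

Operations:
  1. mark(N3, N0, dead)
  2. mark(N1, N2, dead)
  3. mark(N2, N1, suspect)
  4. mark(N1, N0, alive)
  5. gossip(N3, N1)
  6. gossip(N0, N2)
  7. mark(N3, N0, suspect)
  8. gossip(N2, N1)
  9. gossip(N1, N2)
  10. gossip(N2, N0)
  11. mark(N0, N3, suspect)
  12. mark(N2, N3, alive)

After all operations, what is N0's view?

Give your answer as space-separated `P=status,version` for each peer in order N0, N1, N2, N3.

Answer: N0=alive,1 N1=suspect,1 N2=dead,1 N3=suspect,1

Derivation:
Op 1: N3 marks N0=dead -> (dead,v1)
Op 2: N1 marks N2=dead -> (dead,v1)
Op 3: N2 marks N1=suspect -> (suspect,v1)
Op 4: N1 marks N0=alive -> (alive,v1)
Op 5: gossip N3<->N1 -> N3.N0=(dead,v1) N3.N1=(alive,v0) N3.N2=(dead,v1) N3.N3=(alive,v0) | N1.N0=(alive,v1) N1.N1=(alive,v0) N1.N2=(dead,v1) N1.N3=(alive,v0)
Op 6: gossip N0<->N2 -> N0.N0=(alive,v0) N0.N1=(suspect,v1) N0.N2=(alive,v0) N0.N3=(alive,v0) | N2.N0=(alive,v0) N2.N1=(suspect,v1) N2.N2=(alive,v0) N2.N3=(alive,v0)
Op 7: N3 marks N0=suspect -> (suspect,v2)
Op 8: gossip N2<->N1 -> N2.N0=(alive,v1) N2.N1=(suspect,v1) N2.N2=(dead,v1) N2.N3=(alive,v0) | N1.N0=(alive,v1) N1.N1=(suspect,v1) N1.N2=(dead,v1) N1.N3=(alive,v0)
Op 9: gossip N1<->N2 -> N1.N0=(alive,v1) N1.N1=(suspect,v1) N1.N2=(dead,v1) N1.N3=(alive,v0) | N2.N0=(alive,v1) N2.N1=(suspect,v1) N2.N2=(dead,v1) N2.N3=(alive,v0)
Op 10: gossip N2<->N0 -> N2.N0=(alive,v1) N2.N1=(suspect,v1) N2.N2=(dead,v1) N2.N3=(alive,v0) | N0.N0=(alive,v1) N0.N1=(suspect,v1) N0.N2=(dead,v1) N0.N3=(alive,v0)
Op 11: N0 marks N3=suspect -> (suspect,v1)
Op 12: N2 marks N3=alive -> (alive,v1)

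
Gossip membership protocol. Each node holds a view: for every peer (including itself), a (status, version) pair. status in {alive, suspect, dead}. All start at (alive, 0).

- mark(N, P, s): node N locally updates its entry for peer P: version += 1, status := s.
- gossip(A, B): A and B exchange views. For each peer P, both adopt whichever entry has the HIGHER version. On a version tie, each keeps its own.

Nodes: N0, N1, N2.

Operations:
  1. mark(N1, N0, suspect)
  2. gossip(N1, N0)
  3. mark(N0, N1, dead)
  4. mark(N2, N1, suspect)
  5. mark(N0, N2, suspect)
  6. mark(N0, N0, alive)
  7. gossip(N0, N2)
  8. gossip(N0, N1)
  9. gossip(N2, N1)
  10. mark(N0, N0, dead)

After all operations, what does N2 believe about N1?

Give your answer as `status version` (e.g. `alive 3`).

Answer: suspect 1

Derivation:
Op 1: N1 marks N0=suspect -> (suspect,v1)
Op 2: gossip N1<->N0 -> N1.N0=(suspect,v1) N1.N1=(alive,v0) N1.N2=(alive,v0) | N0.N0=(suspect,v1) N0.N1=(alive,v0) N0.N2=(alive,v0)
Op 3: N0 marks N1=dead -> (dead,v1)
Op 4: N2 marks N1=suspect -> (suspect,v1)
Op 5: N0 marks N2=suspect -> (suspect,v1)
Op 6: N0 marks N0=alive -> (alive,v2)
Op 7: gossip N0<->N2 -> N0.N0=(alive,v2) N0.N1=(dead,v1) N0.N2=(suspect,v1) | N2.N0=(alive,v2) N2.N1=(suspect,v1) N2.N2=(suspect,v1)
Op 8: gossip N0<->N1 -> N0.N0=(alive,v2) N0.N1=(dead,v1) N0.N2=(suspect,v1) | N1.N0=(alive,v2) N1.N1=(dead,v1) N1.N2=(suspect,v1)
Op 9: gossip N2<->N1 -> N2.N0=(alive,v2) N2.N1=(suspect,v1) N2.N2=(suspect,v1) | N1.N0=(alive,v2) N1.N1=(dead,v1) N1.N2=(suspect,v1)
Op 10: N0 marks N0=dead -> (dead,v3)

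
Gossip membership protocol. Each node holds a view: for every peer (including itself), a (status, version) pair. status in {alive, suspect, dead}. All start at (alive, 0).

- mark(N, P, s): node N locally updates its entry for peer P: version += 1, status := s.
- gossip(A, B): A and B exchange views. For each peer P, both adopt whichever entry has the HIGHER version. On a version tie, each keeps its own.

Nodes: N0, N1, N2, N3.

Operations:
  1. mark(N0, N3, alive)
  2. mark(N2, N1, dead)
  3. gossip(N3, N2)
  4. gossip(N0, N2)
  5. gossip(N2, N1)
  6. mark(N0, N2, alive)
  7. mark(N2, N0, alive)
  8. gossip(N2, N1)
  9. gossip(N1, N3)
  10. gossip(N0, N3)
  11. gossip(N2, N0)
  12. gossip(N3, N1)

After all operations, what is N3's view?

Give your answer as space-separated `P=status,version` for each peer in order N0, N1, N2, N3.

Answer: N0=alive,1 N1=dead,1 N2=alive,1 N3=alive,1

Derivation:
Op 1: N0 marks N3=alive -> (alive,v1)
Op 2: N2 marks N1=dead -> (dead,v1)
Op 3: gossip N3<->N2 -> N3.N0=(alive,v0) N3.N1=(dead,v1) N3.N2=(alive,v0) N3.N3=(alive,v0) | N2.N0=(alive,v0) N2.N1=(dead,v1) N2.N2=(alive,v0) N2.N3=(alive,v0)
Op 4: gossip N0<->N2 -> N0.N0=(alive,v0) N0.N1=(dead,v1) N0.N2=(alive,v0) N0.N3=(alive,v1) | N2.N0=(alive,v0) N2.N1=(dead,v1) N2.N2=(alive,v0) N2.N3=(alive,v1)
Op 5: gossip N2<->N1 -> N2.N0=(alive,v0) N2.N1=(dead,v1) N2.N2=(alive,v0) N2.N3=(alive,v1) | N1.N0=(alive,v0) N1.N1=(dead,v1) N1.N2=(alive,v0) N1.N3=(alive,v1)
Op 6: N0 marks N2=alive -> (alive,v1)
Op 7: N2 marks N0=alive -> (alive,v1)
Op 8: gossip N2<->N1 -> N2.N0=(alive,v1) N2.N1=(dead,v1) N2.N2=(alive,v0) N2.N3=(alive,v1) | N1.N0=(alive,v1) N1.N1=(dead,v1) N1.N2=(alive,v0) N1.N3=(alive,v1)
Op 9: gossip N1<->N3 -> N1.N0=(alive,v1) N1.N1=(dead,v1) N1.N2=(alive,v0) N1.N3=(alive,v1) | N3.N0=(alive,v1) N3.N1=(dead,v1) N3.N2=(alive,v0) N3.N3=(alive,v1)
Op 10: gossip N0<->N3 -> N0.N0=(alive,v1) N0.N1=(dead,v1) N0.N2=(alive,v1) N0.N3=(alive,v1) | N3.N0=(alive,v1) N3.N1=(dead,v1) N3.N2=(alive,v1) N3.N3=(alive,v1)
Op 11: gossip N2<->N0 -> N2.N0=(alive,v1) N2.N1=(dead,v1) N2.N2=(alive,v1) N2.N3=(alive,v1) | N0.N0=(alive,v1) N0.N1=(dead,v1) N0.N2=(alive,v1) N0.N3=(alive,v1)
Op 12: gossip N3<->N1 -> N3.N0=(alive,v1) N3.N1=(dead,v1) N3.N2=(alive,v1) N3.N3=(alive,v1) | N1.N0=(alive,v1) N1.N1=(dead,v1) N1.N2=(alive,v1) N1.N3=(alive,v1)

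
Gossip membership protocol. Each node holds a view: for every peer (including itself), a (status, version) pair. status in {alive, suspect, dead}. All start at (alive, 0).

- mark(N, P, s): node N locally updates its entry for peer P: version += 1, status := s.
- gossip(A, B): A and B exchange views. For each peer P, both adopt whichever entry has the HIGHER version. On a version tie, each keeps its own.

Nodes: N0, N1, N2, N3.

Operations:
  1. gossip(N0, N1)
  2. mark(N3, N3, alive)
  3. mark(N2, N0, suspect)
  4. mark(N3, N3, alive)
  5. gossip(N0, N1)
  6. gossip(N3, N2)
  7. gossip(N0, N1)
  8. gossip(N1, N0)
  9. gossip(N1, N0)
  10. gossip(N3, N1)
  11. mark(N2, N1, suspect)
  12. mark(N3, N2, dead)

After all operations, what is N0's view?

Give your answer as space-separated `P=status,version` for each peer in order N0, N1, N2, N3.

Answer: N0=alive,0 N1=alive,0 N2=alive,0 N3=alive,0

Derivation:
Op 1: gossip N0<->N1 -> N0.N0=(alive,v0) N0.N1=(alive,v0) N0.N2=(alive,v0) N0.N3=(alive,v0) | N1.N0=(alive,v0) N1.N1=(alive,v0) N1.N2=(alive,v0) N1.N3=(alive,v0)
Op 2: N3 marks N3=alive -> (alive,v1)
Op 3: N2 marks N0=suspect -> (suspect,v1)
Op 4: N3 marks N3=alive -> (alive,v2)
Op 5: gossip N0<->N1 -> N0.N0=(alive,v0) N0.N1=(alive,v0) N0.N2=(alive,v0) N0.N3=(alive,v0) | N1.N0=(alive,v0) N1.N1=(alive,v0) N1.N2=(alive,v0) N1.N3=(alive,v0)
Op 6: gossip N3<->N2 -> N3.N0=(suspect,v1) N3.N1=(alive,v0) N3.N2=(alive,v0) N3.N3=(alive,v2) | N2.N0=(suspect,v1) N2.N1=(alive,v0) N2.N2=(alive,v0) N2.N3=(alive,v2)
Op 7: gossip N0<->N1 -> N0.N0=(alive,v0) N0.N1=(alive,v0) N0.N2=(alive,v0) N0.N3=(alive,v0) | N1.N0=(alive,v0) N1.N1=(alive,v0) N1.N2=(alive,v0) N1.N3=(alive,v0)
Op 8: gossip N1<->N0 -> N1.N0=(alive,v0) N1.N1=(alive,v0) N1.N2=(alive,v0) N1.N3=(alive,v0) | N0.N0=(alive,v0) N0.N1=(alive,v0) N0.N2=(alive,v0) N0.N3=(alive,v0)
Op 9: gossip N1<->N0 -> N1.N0=(alive,v0) N1.N1=(alive,v0) N1.N2=(alive,v0) N1.N3=(alive,v0) | N0.N0=(alive,v0) N0.N1=(alive,v0) N0.N2=(alive,v0) N0.N3=(alive,v0)
Op 10: gossip N3<->N1 -> N3.N0=(suspect,v1) N3.N1=(alive,v0) N3.N2=(alive,v0) N3.N3=(alive,v2) | N1.N0=(suspect,v1) N1.N1=(alive,v0) N1.N2=(alive,v0) N1.N3=(alive,v2)
Op 11: N2 marks N1=suspect -> (suspect,v1)
Op 12: N3 marks N2=dead -> (dead,v1)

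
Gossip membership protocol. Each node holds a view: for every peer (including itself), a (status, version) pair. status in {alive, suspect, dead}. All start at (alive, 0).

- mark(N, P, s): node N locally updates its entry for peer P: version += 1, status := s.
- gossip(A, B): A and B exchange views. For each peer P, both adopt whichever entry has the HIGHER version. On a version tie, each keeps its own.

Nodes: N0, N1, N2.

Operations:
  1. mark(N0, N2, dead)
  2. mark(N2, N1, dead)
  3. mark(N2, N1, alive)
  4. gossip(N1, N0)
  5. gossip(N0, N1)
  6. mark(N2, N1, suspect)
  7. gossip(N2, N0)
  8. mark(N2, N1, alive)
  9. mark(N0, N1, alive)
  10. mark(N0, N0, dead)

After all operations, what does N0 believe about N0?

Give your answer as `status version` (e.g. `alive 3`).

Op 1: N0 marks N2=dead -> (dead,v1)
Op 2: N2 marks N1=dead -> (dead,v1)
Op 3: N2 marks N1=alive -> (alive,v2)
Op 4: gossip N1<->N0 -> N1.N0=(alive,v0) N1.N1=(alive,v0) N1.N2=(dead,v1) | N0.N0=(alive,v0) N0.N1=(alive,v0) N0.N2=(dead,v1)
Op 5: gossip N0<->N1 -> N0.N0=(alive,v0) N0.N1=(alive,v0) N0.N2=(dead,v1) | N1.N0=(alive,v0) N1.N1=(alive,v0) N1.N2=(dead,v1)
Op 6: N2 marks N1=suspect -> (suspect,v3)
Op 7: gossip N2<->N0 -> N2.N0=(alive,v0) N2.N1=(suspect,v3) N2.N2=(dead,v1) | N0.N0=(alive,v0) N0.N1=(suspect,v3) N0.N2=(dead,v1)
Op 8: N2 marks N1=alive -> (alive,v4)
Op 9: N0 marks N1=alive -> (alive,v4)
Op 10: N0 marks N0=dead -> (dead,v1)

Answer: dead 1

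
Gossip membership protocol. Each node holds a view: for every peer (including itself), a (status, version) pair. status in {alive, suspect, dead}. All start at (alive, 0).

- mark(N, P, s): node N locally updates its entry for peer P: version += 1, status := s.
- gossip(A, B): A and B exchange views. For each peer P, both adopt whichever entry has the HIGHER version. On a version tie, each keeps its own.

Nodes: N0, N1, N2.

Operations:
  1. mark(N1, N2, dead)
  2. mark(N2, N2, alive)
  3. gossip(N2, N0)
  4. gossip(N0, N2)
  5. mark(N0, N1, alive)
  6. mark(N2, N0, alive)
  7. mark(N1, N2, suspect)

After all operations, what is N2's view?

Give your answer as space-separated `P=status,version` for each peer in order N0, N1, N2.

Op 1: N1 marks N2=dead -> (dead,v1)
Op 2: N2 marks N2=alive -> (alive,v1)
Op 3: gossip N2<->N0 -> N2.N0=(alive,v0) N2.N1=(alive,v0) N2.N2=(alive,v1) | N0.N0=(alive,v0) N0.N1=(alive,v0) N0.N2=(alive,v1)
Op 4: gossip N0<->N2 -> N0.N0=(alive,v0) N0.N1=(alive,v0) N0.N2=(alive,v1) | N2.N0=(alive,v0) N2.N1=(alive,v0) N2.N2=(alive,v1)
Op 5: N0 marks N1=alive -> (alive,v1)
Op 6: N2 marks N0=alive -> (alive,v1)
Op 7: N1 marks N2=suspect -> (suspect,v2)

Answer: N0=alive,1 N1=alive,0 N2=alive,1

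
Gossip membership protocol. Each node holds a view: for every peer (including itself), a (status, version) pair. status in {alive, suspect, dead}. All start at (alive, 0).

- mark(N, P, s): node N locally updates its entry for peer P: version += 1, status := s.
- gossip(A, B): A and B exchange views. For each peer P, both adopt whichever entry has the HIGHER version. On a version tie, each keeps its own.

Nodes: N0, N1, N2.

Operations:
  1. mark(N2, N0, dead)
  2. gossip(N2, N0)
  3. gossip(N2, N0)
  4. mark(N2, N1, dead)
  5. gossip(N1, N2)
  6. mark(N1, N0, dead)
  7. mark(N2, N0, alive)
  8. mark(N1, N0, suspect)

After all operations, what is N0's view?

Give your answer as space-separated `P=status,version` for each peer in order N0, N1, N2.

Answer: N0=dead,1 N1=alive,0 N2=alive,0

Derivation:
Op 1: N2 marks N0=dead -> (dead,v1)
Op 2: gossip N2<->N0 -> N2.N0=(dead,v1) N2.N1=(alive,v0) N2.N2=(alive,v0) | N0.N0=(dead,v1) N0.N1=(alive,v0) N0.N2=(alive,v0)
Op 3: gossip N2<->N0 -> N2.N0=(dead,v1) N2.N1=(alive,v0) N2.N2=(alive,v0) | N0.N0=(dead,v1) N0.N1=(alive,v0) N0.N2=(alive,v0)
Op 4: N2 marks N1=dead -> (dead,v1)
Op 5: gossip N1<->N2 -> N1.N0=(dead,v1) N1.N1=(dead,v1) N1.N2=(alive,v0) | N2.N0=(dead,v1) N2.N1=(dead,v1) N2.N2=(alive,v0)
Op 6: N1 marks N0=dead -> (dead,v2)
Op 7: N2 marks N0=alive -> (alive,v2)
Op 8: N1 marks N0=suspect -> (suspect,v3)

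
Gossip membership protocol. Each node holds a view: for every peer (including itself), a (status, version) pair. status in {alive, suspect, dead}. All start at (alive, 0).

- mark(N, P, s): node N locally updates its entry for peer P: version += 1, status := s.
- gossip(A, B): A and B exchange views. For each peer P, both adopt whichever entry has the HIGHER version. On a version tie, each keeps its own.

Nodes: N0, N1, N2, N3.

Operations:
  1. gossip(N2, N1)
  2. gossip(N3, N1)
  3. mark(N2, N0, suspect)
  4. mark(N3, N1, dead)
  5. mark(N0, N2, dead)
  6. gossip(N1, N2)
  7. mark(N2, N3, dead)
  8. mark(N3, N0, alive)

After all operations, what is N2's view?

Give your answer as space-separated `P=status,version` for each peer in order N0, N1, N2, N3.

Answer: N0=suspect,1 N1=alive,0 N2=alive,0 N3=dead,1

Derivation:
Op 1: gossip N2<->N1 -> N2.N0=(alive,v0) N2.N1=(alive,v0) N2.N2=(alive,v0) N2.N3=(alive,v0) | N1.N0=(alive,v0) N1.N1=(alive,v0) N1.N2=(alive,v0) N1.N3=(alive,v0)
Op 2: gossip N3<->N1 -> N3.N0=(alive,v0) N3.N1=(alive,v0) N3.N2=(alive,v0) N3.N3=(alive,v0) | N1.N0=(alive,v0) N1.N1=(alive,v0) N1.N2=(alive,v0) N1.N3=(alive,v0)
Op 3: N2 marks N0=suspect -> (suspect,v1)
Op 4: N3 marks N1=dead -> (dead,v1)
Op 5: N0 marks N2=dead -> (dead,v1)
Op 6: gossip N1<->N2 -> N1.N0=(suspect,v1) N1.N1=(alive,v0) N1.N2=(alive,v0) N1.N3=(alive,v0) | N2.N0=(suspect,v1) N2.N1=(alive,v0) N2.N2=(alive,v0) N2.N3=(alive,v0)
Op 7: N2 marks N3=dead -> (dead,v1)
Op 8: N3 marks N0=alive -> (alive,v1)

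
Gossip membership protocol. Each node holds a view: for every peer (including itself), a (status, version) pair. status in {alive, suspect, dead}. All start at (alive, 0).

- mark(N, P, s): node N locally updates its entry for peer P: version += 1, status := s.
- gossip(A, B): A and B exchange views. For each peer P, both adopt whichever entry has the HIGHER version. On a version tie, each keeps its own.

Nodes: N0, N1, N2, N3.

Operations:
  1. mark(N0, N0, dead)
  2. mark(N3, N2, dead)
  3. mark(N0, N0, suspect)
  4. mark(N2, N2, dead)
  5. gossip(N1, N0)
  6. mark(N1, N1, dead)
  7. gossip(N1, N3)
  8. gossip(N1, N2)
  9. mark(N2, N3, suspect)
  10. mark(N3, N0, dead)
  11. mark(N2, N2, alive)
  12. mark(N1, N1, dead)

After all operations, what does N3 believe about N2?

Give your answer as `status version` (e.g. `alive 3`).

Answer: dead 1

Derivation:
Op 1: N0 marks N0=dead -> (dead,v1)
Op 2: N3 marks N2=dead -> (dead,v1)
Op 3: N0 marks N0=suspect -> (suspect,v2)
Op 4: N2 marks N2=dead -> (dead,v1)
Op 5: gossip N1<->N0 -> N1.N0=(suspect,v2) N1.N1=(alive,v0) N1.N2=(alive,v0) N1.N3=(alive,v0) | N0.N0=(suspect,v2) N0.N1=(alive,v0) N0.N2=(alive,v0) N0.N3=(alive,v0)
Op 6: N1 marks N1=dead -> (dead,v1)
Op 7: gossip N1<->N3 -> N1.N0=(suspect,v2) N1.N1=(dead,v1) N1.N2=(dead,v1) N1.N3=(alive,v0) | N3.N0=(suspect,v2) N3.N1=(dead,v1) N3.N2=(dead,v1) N3.N3=(alive,v0)
Op 8: gossip N1<->N2 -> N1.N0=(suspect,v2) N1.N1=(dead,v1) N1.N2=(dead,v1) N1.N3=(alive,v0) | N2.N0=(suspect,v2) N2.N1=(dead,v1) N2.N2=(dead,v1) N2.N3=(alive,v0)
Op 9: N2 marks N3=suspect -> (suspect,v1)
Op 10: N3 marks N0=dead -> (dead,v3)
Op 11: N2 marks N2=alive -> (alive,v2)
Op 12: N1 marks N1=dead -> (dead,v2)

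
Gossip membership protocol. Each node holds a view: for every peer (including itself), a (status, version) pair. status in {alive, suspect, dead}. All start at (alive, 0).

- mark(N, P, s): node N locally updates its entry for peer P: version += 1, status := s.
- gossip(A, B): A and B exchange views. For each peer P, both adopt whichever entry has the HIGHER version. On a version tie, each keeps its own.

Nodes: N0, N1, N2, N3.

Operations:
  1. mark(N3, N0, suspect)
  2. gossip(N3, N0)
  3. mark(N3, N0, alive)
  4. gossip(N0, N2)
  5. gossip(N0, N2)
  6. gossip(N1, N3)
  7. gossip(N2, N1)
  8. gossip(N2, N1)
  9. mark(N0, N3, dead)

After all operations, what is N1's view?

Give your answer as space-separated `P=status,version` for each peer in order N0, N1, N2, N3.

Op 1: N3 marks N0=suspect -> (suspect,v1)
Op 2: gossip N3<->N0 -> N3.N0=(suspect,v1) N3.N1=(alive,v0) N3.N2=(alive,v0) N3.N3=(alive,v0) | N0.N0=(suspect,v1) N0.N1=(alive,v0) N0.N2=(alive,v0) N0.N3=(alive,v0)
Op 3: N3 marks N0=alive -> (alive,v2)
Op 4: gossip N0<->N2 -> N0.N0=(suspect,v1) N0.N1=(alive,v0) N0.N2=(alive,v0) N0.N3=(alive,v0) | N2.N0=(suspect,v1) N2.N1=(alive,v0) N2.N2=(alive,v0) N2.N3=(alive,v0)
Op 5: gossip N0<->N2 -> N0.N0=(suspect,v1) N0.N1=(alive,v0) N0.N2=(alive,v0) N0.N3=(alive,v0) | N2.N0=(suspect,v1) N2.N1=(alive,v0) N2.N2=(alive,v0) N2.N3=(alive,v0)
Op 6: gossip N1<->N3 -> N1.N0=(alive,v2) N1.N1=(alive,v0) N1.N2=(alive,v0) N1.N3=(alive,v0) | N3.N0=(alive,v2) N3.N1=(alive,v0) N3.N2=(alive,v0) N3.N3=(alive,v0)
Op 7: gossip N2<->N1 -> N2.N0=(alive,v2) N2.N1=(alive,v0) N2.N2=(alive,v0) N2.N3=(alive,v0) | N1.N0=(alive,v2) N1.N1=(alive,v0) N1.N2=(alive,v0) N1.N3=(alive,v0)
Op 8: gossip N2<->N1 -> N2.N0=(alive,v2) N2.N1=(alive,v0) N2.N2=(alive,v0) N2.N3=(alive,v0) | N1.N0=(alive,v2) N1.N1=(alive,v0) N1.N2=(alive,v0) N1.N3=(alive,v0)
Op 9: N0 marks N3=dead -> (dead,v1)

Answer: N0=alive,2 N1=alive,0 N2=alive,0 N3=alive,0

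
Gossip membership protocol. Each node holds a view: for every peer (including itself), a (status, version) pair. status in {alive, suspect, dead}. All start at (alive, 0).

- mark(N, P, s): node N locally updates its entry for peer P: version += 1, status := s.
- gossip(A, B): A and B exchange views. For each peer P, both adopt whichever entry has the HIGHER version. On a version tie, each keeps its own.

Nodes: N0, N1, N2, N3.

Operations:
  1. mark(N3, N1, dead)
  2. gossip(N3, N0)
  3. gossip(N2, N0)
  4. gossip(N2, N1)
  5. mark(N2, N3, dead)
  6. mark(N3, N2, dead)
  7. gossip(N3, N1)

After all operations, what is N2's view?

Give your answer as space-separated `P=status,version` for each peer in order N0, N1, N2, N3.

Op 1: N3 marks N1=dead -> (dead,v1)
Op 2: gossip N3<->N0 -> N3.N0=(alive,v0) N3.N1=(dead,v1) N3.N2=(alive,v0) N3.N3=(alive,v0) | N0.N0=(alive,v0) N0.N1=(dead,v1) N0.N2=(alive,v0) N0.N3=(alive,v0)
Op 3: gossip N2<->N0 -> N2.N0=(alive,v0) N2.N1=(dead,v1) N2.N2=(alive,v0) N2.N3=(alive,v0) | N0.N0=(alive,v0) N0.N1=(dead,v1) N0.N2=(alive,v0) N0.N3=(alive,v0)
Op 4: gossip N2<->N1 -> N2.N0=(alive,v0) N2.N1=(dead,v1) N2.N2=(alive,v0) N2.N3=(alive,v0) | N1.N0=(alive,v0) N1.N1=(dead,v1) N1.N2=(alive,v0) N1.N3=(alive,v0)
Op 5: N2 marks N3=dead -> (dead,v1)
Op 6: N3 marks N2=dead -> (dead,v1)
Op 7: gossip N3<->N1 -> N3.N0=(alive,v0) N3.N1=(dead,v1) N3.N2=(dead,v1) N3.N3=(alive,v0) | N1.N0=(alive,v0) N1.N1=(dead,v1) N1.N2=(dead,v1) N1.N3=(alive,v0)

Answer: N0=alive,0 N1=dead,1 N2=alive,0 N3=dead,1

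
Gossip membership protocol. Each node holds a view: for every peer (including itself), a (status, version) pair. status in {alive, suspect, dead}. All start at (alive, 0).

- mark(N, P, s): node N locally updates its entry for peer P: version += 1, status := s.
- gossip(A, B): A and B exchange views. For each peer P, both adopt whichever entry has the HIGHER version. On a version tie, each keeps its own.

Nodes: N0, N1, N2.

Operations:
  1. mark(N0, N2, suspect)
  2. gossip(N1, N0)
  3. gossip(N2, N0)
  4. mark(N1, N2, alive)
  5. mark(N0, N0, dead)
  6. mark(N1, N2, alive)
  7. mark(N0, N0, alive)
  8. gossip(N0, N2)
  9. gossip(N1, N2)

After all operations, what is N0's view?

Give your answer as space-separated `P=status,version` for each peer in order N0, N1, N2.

Answer: N0=alive,2 N1=alive,0 N2=suspect,1

Derivation:
Op 1: N0 marks N2=suspect -> (suspect,v1)
Op 2: gossip N1<->N0 -> N1.N0=(alive,v0) N1.N1=(alive,v0) N1.N2=(suspect,v1) | N0.N0=(alive,v0) N0.N1=(alive,v0) N0.N2=(suspect,v1)
Op 3: gossip N2<->N0 -> N2.N0=(alive,v0) N2.N1=(alive,v0) N2.N2=(suspect,v1) | N0.N0=(alive,v0) N0.N1=(alive,v0) N0.N2=(suspect,v1)
Op 4: N1 marks N2=alive -> (alive,v2)
Op 5: N0 marks N0=dead -> (dead,v1)
Op 6: N1 marks N2=alive -> (alive,v3)
Op 7: N0 marks N0=alive -> (alive,v2)
Op 8: gossip N0<->N2 -> N0.N0=(alive,v2) N0.N1=(alive,v0) N0.N2=(suspect,v1) | N2.N0=(alive,v2) N2.N1=(alive,v0) N2.N2=(suspect,v1)
Op 9: gossip N1<->N2 -> N1.N0=(alive,v2) N1.N1=(alive,v0) N1.N2=(alive,v3) | N2.N0=(alive,v2) N2.N1=(alive,v0) N2.N2=(alive,v3)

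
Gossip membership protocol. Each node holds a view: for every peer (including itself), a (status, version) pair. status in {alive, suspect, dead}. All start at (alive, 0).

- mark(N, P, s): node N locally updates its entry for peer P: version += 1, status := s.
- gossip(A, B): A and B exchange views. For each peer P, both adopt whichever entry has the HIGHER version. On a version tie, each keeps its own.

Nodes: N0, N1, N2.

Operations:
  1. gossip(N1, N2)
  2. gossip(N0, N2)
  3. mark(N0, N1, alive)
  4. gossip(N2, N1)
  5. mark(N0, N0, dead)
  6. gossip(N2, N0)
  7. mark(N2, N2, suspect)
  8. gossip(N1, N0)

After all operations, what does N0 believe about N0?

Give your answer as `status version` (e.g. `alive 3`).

Answer: dead 1

Derivation:
Op 1: gossip N1<->N2 -> N1.N0=(alive,v0) N1.N1=(alive,v0) N1.N2=(alive,v0) | N2.N0=(alive,v0) N2.N1=(alive,v0) N2.N2=(alive,v0)
Op 2: gossip N0<->N2 -> N0.N0=(alive,v0) N0.N1=(alive,v0) N0.N2=(alive,v0) | N2.N0=(alive,v0) N2.N1=(alive,v0) N2.N2=(alive,v0)
Op 3: N0 marks N1=alive -> (alive,v1)
Op 4: gossip N2<->N1 -> N2.N0=(alive,v0) N2.N1=(alive,v0) N2.N2=(alive,v0) | N1.N0=(alive,v0) N1.N1=(alive,v0) N1.N2=(alive,v0)
Op 5: N0 marks N0=dead -> (dead,v1)
Op 6: gossip N2<->N0 -> N2.N0=(dead,v1) N2.N1=(alive,v1) N2.N2=(alive,v0) | N0.N0=(dead,v1) N0.N1=(alive,v1) N0.N2=(alive,v0)
Op 7: N2 marks N2=suspect -> (suspect,v1)
Op 8: gossip N1<->N0 -> N1.N0=(dead,v1) N1.N1=(alive,v1) N1.N2=(alive,v0) | N0.N0=(dead,v1) N0.N1=(alive,v1) N0.N2=(alive,v0)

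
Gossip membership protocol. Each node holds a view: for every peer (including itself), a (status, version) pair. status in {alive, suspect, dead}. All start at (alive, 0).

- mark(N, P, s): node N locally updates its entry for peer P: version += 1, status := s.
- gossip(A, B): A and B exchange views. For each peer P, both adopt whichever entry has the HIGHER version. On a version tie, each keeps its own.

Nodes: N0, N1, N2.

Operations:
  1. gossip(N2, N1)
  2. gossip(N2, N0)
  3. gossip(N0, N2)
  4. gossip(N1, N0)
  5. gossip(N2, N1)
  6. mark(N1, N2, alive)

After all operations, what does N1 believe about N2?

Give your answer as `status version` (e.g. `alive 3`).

Answer: alive 1

Derivation:
Op 1: gossip N2<->N1 -> N2.N0=(alive,v0) N2.N1=(alive,v0) N2.N2=(alive,v0) | N1.N0=(alive,v0) N1.N1=(alive,v0) N1.N2=(alive,v0)
Op 2: gossip N2<->N0 -> N2.N0=(alive,v0) N2.N1=(alive,v0) N2.N2=(alive,v0) | N0.N0=(alive,v0) N0.N1=(alive,v0) N0.N2=(alive,v0)
Op 3: gossip N0<->N2 -> N0.N0=(alive,v0) N0.N1=(alive,v0) N0.N2=(alive,v0) | N2.N0=(alive,v0) N2.N1=(alive,v0) N2.N2=(alive,v0)
Op 4: gossip N1<->N0 -> N1.N0=(alive,v0) N1.N1=(alive,v0) N1.N2=(alive,v0) | N0.N0=(alive,v0) N0.N1=(alive,v0) N0.N2=(alive,v0)
Op 5: gossip N2<->N1 -> N2.N0=(alive,v0) N2.N1=(alive,v0) N2.N2=(alive,v0) | N1.N0=(alive,v0) N1.N1=(alive,v0) N1.N2=(alive,v0)
Op 6: N1 marks N2=alive -> (alive,v1)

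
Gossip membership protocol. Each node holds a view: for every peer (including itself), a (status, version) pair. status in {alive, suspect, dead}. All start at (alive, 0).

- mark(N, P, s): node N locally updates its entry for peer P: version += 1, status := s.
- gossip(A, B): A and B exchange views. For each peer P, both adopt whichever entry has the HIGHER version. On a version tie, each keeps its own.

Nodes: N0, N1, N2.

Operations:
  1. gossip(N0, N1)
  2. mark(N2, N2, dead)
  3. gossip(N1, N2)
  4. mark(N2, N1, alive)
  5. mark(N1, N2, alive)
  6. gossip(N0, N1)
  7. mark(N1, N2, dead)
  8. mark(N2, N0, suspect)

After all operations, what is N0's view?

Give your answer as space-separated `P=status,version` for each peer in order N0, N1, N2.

Answer: N0=alive,0 N1=alive,0 N2=alive,2

Derivation:
Op 1: gossip N0<->N1 -> N0.N0=(alive,v0) N0.N1=(alive,v0) N0.N2=(alive,v0) | N1.N0=(alive,v0) N1.N1=(alive,v0) N1.N2=(alive,v0)
Op 2: N2 marks N2=dead -> (dead,v1)
Op 3: gossip N1<->N2 -> N1.N0=(alive,v0) N1.N1=(alive,v0) N1.N2=(dead,v1) | N2.N0=(alive,v0) N2.N1=(alive,v0) N2.N2=(dead,v1)
Op 4: N2 marks N1=alive -> (alive,v1)
Op 5: N1 marks N2=alive -> (alive,v2)
Op 6: gossip N0<->N1 -> N0.N0=(alive,v0) N0.N1=(alive,v0) N0.N2=(alive,v2) | N1.N0=(alive,v0) N1.N1=(alive,v0) N1.N2=(alive,v2)
Op 7: N1 marks N2=dead -> (dead,v3)
Op 8: N2 marks N0=suspect -> (suspect,v1)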